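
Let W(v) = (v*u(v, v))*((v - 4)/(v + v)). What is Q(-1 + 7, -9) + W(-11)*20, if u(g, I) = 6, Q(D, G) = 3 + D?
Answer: -891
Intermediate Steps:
W(v) = -12 + 3*v (W(v) = (v*6)*((v - 4)/(v + v)) = (6*v)*((-4 + v)/((2*v))) = (6*v)*((-4 + v)*(1/(2*v))) = (6*v)*((-4 + v)/(2*v)) = -12 + 3*v)
Q(-1 + 7, -9) + W(-11)*20 = (3 + (-1 + 7)) + (-12 + 3*(-11))*20 = (3 + 6) + (-12 - 33)*20 = 9 - 45*20 = 9 - 900 = -891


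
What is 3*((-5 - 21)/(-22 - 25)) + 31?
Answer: 1535/47 ≈ 32.660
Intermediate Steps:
3*((-5 - 21)/(-22 - 25)) + 31 = 3*(-26/(-47)) + 31 = 3*(-26*(-1/47)) + 31 = 3*(26/47) + 31 = 78/47 + 31 = 1535/47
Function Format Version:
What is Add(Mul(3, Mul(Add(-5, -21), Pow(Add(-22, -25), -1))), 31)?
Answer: Rational(1535, 47) ≈ 32.660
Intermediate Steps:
Add(Mul(3, Mul(Add(-5, -21), Pow(Add(-22, -25), -1))), 31) = Add(Mul(3, Mul(-26, Pow(-47, -1))), 31) = Add(Mul(3, Mul(-26, Rational(-1, 47))), 31) = Add(Mul(3, Rational(26, 47)), 31) = Add(Rational(78, 47), 31) = Rational(1535, 47)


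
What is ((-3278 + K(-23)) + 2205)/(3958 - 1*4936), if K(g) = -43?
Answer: 186/163 ≈ 1.1411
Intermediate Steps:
((-3278 + K(-23)) + 2205)/(3958 - 1*4936) = ((-3278 - 43) + 2205)/(3958 - 1*4936) = (-3321 + 2205)/(3958 - 4936) = -1116/(-978) = -1116*(-1/978) = 186/163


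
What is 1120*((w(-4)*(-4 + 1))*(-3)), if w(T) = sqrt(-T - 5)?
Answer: 10080*I ≈ 10080.0*I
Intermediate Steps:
w(T) = sqrt(-5 - T)
1120*((w(-4)*(-4 + 1))*(-3)) = 1120*((sqrt(-5 - 1*(-4))*(-4 + 1))*(-3)) = 1120*((sqrt(-5 + 4)*(-3))*(-3)) = 1120*((sqrt(-1)*(-3))*(-3)) = 1120*((I*(-3))*(-3)) = 1120*(-3*I*(-3)) = 1120*(9*I) = 10080*I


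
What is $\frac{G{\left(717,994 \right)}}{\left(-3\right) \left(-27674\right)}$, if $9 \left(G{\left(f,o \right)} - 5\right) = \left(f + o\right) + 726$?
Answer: $\frac{1241}{373599} \approx 0.0033217$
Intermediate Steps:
$G{\left(f,o \right)} = \frac{257}{3} + \frac{f}{9} + \frac{o}{9}$ ($G{\left(f,o \right)} = 5 + \frac{\left(f + o\right) + 726}{9} = 5 + \frac{726 + f + o}{9} = 5 + \left(\frac{242}{3} + \frac{f}{9} + \frac{o}{9}\right) = \frac{257}{3} + \frac{f}{9} + \frac{o}{9}$)
$\frac{G{\left(717,994 \right)}}{\left(-3\right) \left(-27674\right)} = \frac{\frac{257}{3} + \frac{1}{9} \cdot 717 + \frac{1}{9} \cdot 994}{\left(-3\right) \left(-27674\right)} = \frac{\frac{257}{3} + \frac{239}{3} + \frac{994}{9}}{83022} = \frac{2482}{9} \cdot \frac{1}{83022} = \frac{1241}{373599}$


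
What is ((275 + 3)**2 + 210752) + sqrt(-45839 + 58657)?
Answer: 288036 + sqrt(12818) ≈ 2.8815e+5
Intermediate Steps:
((275 + 3)**2 + 210752) + sqrt(-45839 + 58657) = (278**2 + 210752) + sqrt(12818) = (77284 + 210752) + sqrt(12818) = 288036 + sqrt(12818)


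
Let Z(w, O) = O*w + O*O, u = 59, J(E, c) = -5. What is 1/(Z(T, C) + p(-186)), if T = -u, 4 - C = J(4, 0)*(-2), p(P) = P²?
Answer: 1/34986 ≈ 2.8583e-5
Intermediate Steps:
C = -6 (C = 4 - (-5)*(-2) = 4 - 1*10 = 4 - 10 = -6)
T = -59 (T = -1*59 = -59)
Z(w, O) = O² + O*w (Z(w, O) = O*w + O² = O² + O*w)
1/(Z(T, C) + p(-186)) = 1/(-6*(-6 - 59) + (-186)²) = 1/(-6*(-65) + 34596) = 1/(390 + 34596) = 1/34986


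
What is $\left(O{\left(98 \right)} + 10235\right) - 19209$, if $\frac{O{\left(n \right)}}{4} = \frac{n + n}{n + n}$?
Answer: $-8970$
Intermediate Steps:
$O{\left(n \right)} = 4$ ($O{\left(n \right)} = 4 \frac{n + n}{n + n} = 4 \frac{2 n}{2 n} = 4 \cdot 2 n \frac{1}{2 n} = 4 \cdot 1 = 4$)
$\left(O{\left(98 \right)} + 10235\right) - 19209 = \left(4 + 10235\right) - 19209 = 10239 - 19209 = -8970$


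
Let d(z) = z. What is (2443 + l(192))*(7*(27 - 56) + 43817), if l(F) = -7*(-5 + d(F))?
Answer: 49458276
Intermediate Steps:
l(F) = 35 - 7*F (l(F) = -7*(-5 + F) = 35 - 7*F)
(2443 + l(192))*(7*(27 - 56) + 43817) = (2443 + (35 - 7*192))*(7*(27 - 56) + 43817) = (2443 + (35 - 1344))*(7*(-29) + 43817) = (2443 - 1309)*(-203 + 43817) = 1134*43614 = 49458276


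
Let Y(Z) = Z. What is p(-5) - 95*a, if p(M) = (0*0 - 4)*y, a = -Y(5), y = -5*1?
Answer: 495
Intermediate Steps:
y = -5
a = -5 (a = -1*5 = -5)
p(M) = 20 (p(M) = (0*0 - 4)*(-5) = (0 - 4)*(-5) = -4*(-5) = 20)
p(-5) - 95*a = 20 - 95*(-5) = 20 + 475 = 495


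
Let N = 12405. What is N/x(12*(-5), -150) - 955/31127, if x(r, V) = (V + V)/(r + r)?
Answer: 154451219/31127 ≈ 4962.0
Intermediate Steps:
x(r, V) = V/r (x(r, V) = (2*V)/((2*r)) = (2*V)*(1/(2*r)) = V/r)
N/x(12*(-5), -150) - 955/31127 = 12405/((-150/(12*(-5)))) - 955/31127 = 12405/((-150/(-60))) - 955*1/31127 = 12405/((-150*(-1/60))) - 955/31127 = 12405/(5/2) - 955/31127 = 12405*(⅖) - 955/31127 = 4962 - 955/31127 = 154451219/31127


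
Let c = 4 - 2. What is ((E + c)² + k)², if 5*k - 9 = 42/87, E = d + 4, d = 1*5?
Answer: 12702096/841 ≈ 15104.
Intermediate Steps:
d = 5
c = 2
E = 9 (E = 5 + 4 = 9)
k = 55/29 (k = 9/5 + (42/87)/5 = 9/5 + (42*(1/87))/5 = 9/5 + (⅕)*(14/29) = 9/5 + 14/145 = 55/29 ≈ 1.8966)
((E + c)² + k)² = ((9 + 2)² + 55/29)² = (11² + 55/29)² = (121 + 55/29)² = (3564/29)² = 12702096/841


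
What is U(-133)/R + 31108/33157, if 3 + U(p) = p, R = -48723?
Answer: 1520184436/1615508511 ≈ 0.94099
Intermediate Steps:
U(p) = -3 + p
U(-133)/R + 31108/33157 = (-3 - 133)/(-48723) + 31108/33157 = -136*(-1/48723) + 31108*(1/33157) = 136/48723 + 31108/33157 = 1520184436/1615508511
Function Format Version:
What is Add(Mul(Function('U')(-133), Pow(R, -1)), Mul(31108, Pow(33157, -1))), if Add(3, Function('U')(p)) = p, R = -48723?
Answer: Rational(1520184436, 1615508511) ≈ 0.94099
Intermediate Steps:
Function('U')(p) = Add(-3, p)
Add(Mul(Function('U')(-133), Pow(R, -1)), Mul(31108, Pow(33157, -1))) = Add(Mul(Add(-3, -133), Pow(-48723, -1)), Mul(31108, Pow(33157, -1))) = Add(Mul(-136, Rational(-1, 48723)), Mul(31108, Rational(1, 33157))) = Add(Rational(136, 48723), Rational(31108, 33157)) = Rational(1520184436, 1615508511)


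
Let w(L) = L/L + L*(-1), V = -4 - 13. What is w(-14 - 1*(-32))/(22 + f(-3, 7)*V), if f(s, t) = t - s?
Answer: 17/148 ≈ 0.11486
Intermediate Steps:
V = -17
w(L) = 1 - L
w(-14 - 1*(-32))/(22 + f(-3, 7)*V) = (1 - (-14 - 1*(-32)))/(22 + (7 - 1*(-3))*(-17)) = (1 - (-14 + 32))/(22 + (7 + 3)*(-17)) = (1 - 1*18)/(22 + 10*(-17)) = (1 - 18)/(22 - 170) = -17/(-148) = -17*(-1/148) = 17/148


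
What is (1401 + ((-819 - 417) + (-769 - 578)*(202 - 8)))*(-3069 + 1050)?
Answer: 527267907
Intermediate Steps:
(1401 + ((-819 - 417) + (-769 - 578)*(202 - 8)))*(-3069 + 1050) = (1401 + (-1236 - 1347*194))*(-2019) = (1401 + (-1236 - 261318))*(-2019) = (1401 - 262554)*(-2019) = -261153*(-2019) = 527267907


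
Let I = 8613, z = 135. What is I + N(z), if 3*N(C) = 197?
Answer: 26036/3 ≈ 8678.7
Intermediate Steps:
N(C) = 197/3 (N(C) = (1/3)*197 = 197/3)
I + N(z) = 8613 + 197/3 = 26036/3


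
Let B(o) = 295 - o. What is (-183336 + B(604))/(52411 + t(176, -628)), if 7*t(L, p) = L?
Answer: -428505/122351 ≈ -3.5023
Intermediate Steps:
t(L, p) = L/7
(-183336 + B(604))/(52411 + t(176, -628)) = (-183336 + (295 - 1*604))/(52411 + (⅐)*176) = (-183336 + (295 - 604))/(52411 + 176/7) = (-183336 - 309)/(367053/7) = -183645*7/367053 = -428505/122351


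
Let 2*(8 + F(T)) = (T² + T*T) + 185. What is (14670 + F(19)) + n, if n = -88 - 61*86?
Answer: 19563/2 ≈ 9781.5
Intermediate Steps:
F(T) = 169/2 + T² (F(T) = -8 + ((T² + T*T) + 185)/2 = -8 + ((T² + T²) + 185)/2 = -8 + (2*T² + 185)/2 = -8 + (185 + 2*T²)/2 = -8 + (185/2 + T²) = 169/2 + T²)
n = -5334 (n = -88 - 5246 = -5334)
(14670 + F(19)) + n = (14670 + (169/2 + 19²)) - 5334 = (14670 + (169/2 + 361)) - 5334 = (14670 + 891/2) - 5334 = 30231/2 - 5334 = 19563/2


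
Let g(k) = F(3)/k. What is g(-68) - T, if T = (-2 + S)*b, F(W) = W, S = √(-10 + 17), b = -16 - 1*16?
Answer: -4355/68 + 32*√7 ≈ 20.620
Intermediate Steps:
b = -32 (b = -16 - 16 = -32)
S = √7 ≈ 2.6458
g(k) = 3/k
T = 64 - 32*√7 (T = (-2 + √7)*(-32) = 64 - 32*√7 ≈ -20.664)
g(-68) - T = 3/(-68) - (64 - 32*√7) = 3*(-1/68) + (-64 + 32*√7) = -3/68 + (-64 + 32*√7) = -4355/68 + 32*√7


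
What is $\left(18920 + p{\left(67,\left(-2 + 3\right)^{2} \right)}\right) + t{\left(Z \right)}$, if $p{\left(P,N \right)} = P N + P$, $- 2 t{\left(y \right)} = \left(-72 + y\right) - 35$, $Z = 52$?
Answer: $\frac{38163}{2} \approx 19082.0$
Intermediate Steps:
$t{\left(y \right)} = \frac{107}{2} - \frac{y}{2}$ ($t{\left(y \right)} = - \frac{\left(-72 + y\right) - 35}{2} = - \frac{-107 + y}{2} = \frac{107}{2} - \frac{y}{2}$)
$p{\left(P,N \right)} = P + N P$ ($p{\left(P,N \right)} = N P + P = P + N P$)
$\left(18920 + p{\left(67,\left(-2 + 3\right)^{2} \right)}\right) + t{\left(Z \right)} = \left(18920 + 67 \left(1 + \left(-2 + 3\right)^{2}\right)\right) + \left(\frac{107}{2} - 26\right) = \left(18920 + 67 \left(1 + 1^{2}\right)\right) + \left(\frac{107}{2} - 26\right) = \left(18920 + 67 \left(1 + 1\right)\right) + \frac{55}{2} = \left(18920 + 67 \cdot 2\right) + \frac{55}{2} = \left(18920 + 134\right) + \frac{55}{2} = 19054 + \frac{55}{2} = \frac{38163}{2}$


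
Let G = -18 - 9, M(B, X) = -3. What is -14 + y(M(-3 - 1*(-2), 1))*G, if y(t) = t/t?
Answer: -41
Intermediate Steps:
G = -27
y(t) = 1
-14 + y(M(-3 - 1*(-2), 1))*G = -14 + 1*(-27) = -14 - 27 = -41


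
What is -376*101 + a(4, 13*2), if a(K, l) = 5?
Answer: -37971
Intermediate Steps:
-376*101 + a(4, 13*2) = -376*101 + 5 = -37976 + 5 = -37971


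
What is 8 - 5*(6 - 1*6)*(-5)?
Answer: 8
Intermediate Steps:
8 - 5*(6 - 1*6)*(-5) = 8 - 5*(6 - 6)*(-5) = 8 - 5*0*(-5) = 8 + 0*(-5) = 8 + 0 = 8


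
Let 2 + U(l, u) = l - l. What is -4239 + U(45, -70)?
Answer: -4241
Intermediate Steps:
U(l, u) = -2 (U(l, u) = -2 + (l - l) = -2 + 0 = -2)
-4239 + U(45, -70) = -4239 - 2 = -4241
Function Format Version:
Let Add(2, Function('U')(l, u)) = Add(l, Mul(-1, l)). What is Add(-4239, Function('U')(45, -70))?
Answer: -4241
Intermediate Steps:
Function('U')(l, u) = -2 (Function('U')(l, u) = Add(-2, Add(l, Mul(-1, l))) = Add(-2, 0) = -2)
Add(-4239, Function('U')(45, -70)) = Add(-4239, -2) = -4241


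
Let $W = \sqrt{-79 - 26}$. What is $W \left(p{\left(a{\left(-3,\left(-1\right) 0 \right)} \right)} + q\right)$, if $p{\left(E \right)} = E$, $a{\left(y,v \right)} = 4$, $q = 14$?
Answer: $18 i \sqrt{105} \approx 184.45 i$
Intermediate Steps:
$W = i \sqrt{105}$ ($W = \sqrt{-105} = i \sqrt{105} \approx 10.247 i$)
$W \left(p{\left(a{\left(-3,\left(-1\right) 0 \right)} \right)} + q\right) = i \sqrt{105} \left(4 + 14\right) = i \sqrt{105} \cdot 18 = 18 i \sqrt{105}$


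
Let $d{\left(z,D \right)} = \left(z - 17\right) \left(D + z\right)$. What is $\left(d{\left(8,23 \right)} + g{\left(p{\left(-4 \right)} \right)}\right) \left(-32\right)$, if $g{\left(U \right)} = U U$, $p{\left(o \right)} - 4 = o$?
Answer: $8928$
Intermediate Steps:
$p{\left(o \right)} = 4 + o$
$g{\left(U \right)} = U^{2}$
$d{\left(z,D \right)} = \left(-17 + z\right) \left(D + z\right)$
$\left(d{\left(8,23 \right)} + g{\left(p{\left(-4 \right)} \right)}\right) \left(-32\right) = \left(\left(8^{2} - 391 - 136 + 23 \cdot 8\right) + \left(4 - 4\right)^{2}\right) \left(-32\right) = \left(\left(64 - 391 - 136 + 184\right) + 0^{2}\right) \left(-32\right) = \left(-279 + 0\right) \left(-32\right) = \left(-279\right) \left(-32\right) = 8928$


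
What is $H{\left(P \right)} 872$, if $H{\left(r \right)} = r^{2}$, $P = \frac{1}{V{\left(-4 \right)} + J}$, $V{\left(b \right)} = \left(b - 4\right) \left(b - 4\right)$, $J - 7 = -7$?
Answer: $\frac{109}{512} \approx 0.21289$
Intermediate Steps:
$J = 0$ ($J = 7 - 7 = 0$)
$V{\left(b \right)} = \left(-4 + b\right)^{2}$ ($V{\left(b \right)} = \left(-4 + b\right) \left(-4 + b\right) = \left(-4 + b\right)^{2}$)
$P = \frac{1}{64}$ ($P = \frac{1}{\left(-4 - 4\right)^{2} + 0} = \frac{1}{\left(-8\right)^{2} + 0} = \frac{1}{64 + 0} = \frac{1}{64} \approx 0.015625$)
$H{\left(P \right)} 872 = \left(\frac{1}{64}\right)^{2} \cdot 872 = \frac{1}{4096} \cdot 872 = \frac{109}{512}$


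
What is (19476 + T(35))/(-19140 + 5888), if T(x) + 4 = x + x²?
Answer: -5183/3313 ≈ -1.5644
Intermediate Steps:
T(x) = -4 + x + x² (T(x) = -4 + (x + x²) = -4 + x + x²)
(19476 + T(35))/(-19140 + 5888) = (19476 + (-4 + 35 + 35²))/(-19140 + 5888) = (19476 + (-4 + 35 + 1225))/(-13252) = (19476 + 1256)*(-1/13252) = 20732*(-1/13252) = -5183/3313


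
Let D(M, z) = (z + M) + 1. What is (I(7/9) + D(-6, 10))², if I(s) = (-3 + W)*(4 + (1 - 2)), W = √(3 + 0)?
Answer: 43 - 24*√3 ≈ 1.4308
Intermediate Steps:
W = √3 ≈ 1.7320
D(M, z) = 1 + M + z (D(M, z) = (M + z) + 1 = 1 + M + z)
I(s) = -9 + 3*√3 (I(s) = (-3 + √3)*(4 + (1 - 2)) = (-3 + √3)*(4 - 1) = (-3 + √3)*3 = -9 + 3*√3)
(I(7/9) + D(-6, 10))² = ((-9 + 3*√3) + (1 - 6 + 10))² = ((-9 + 3*√3) + 5)² = (-4 + 3*√3)²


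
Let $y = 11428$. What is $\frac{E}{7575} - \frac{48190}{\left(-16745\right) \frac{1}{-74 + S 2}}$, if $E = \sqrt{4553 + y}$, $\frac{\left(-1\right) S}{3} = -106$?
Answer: $\frac{5416556}{3349} + \frac{\sqrt{15981}}{7575} \approx 1617.4$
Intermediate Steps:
$S = 318$ ($S = \left(-3\right) \left(-106\right) = 318$)
$E = \sqrt{15981}$ ($E = \sqrt{4553 + 11428} = \sqrt{15981} \approx 126.42$)
$\frac{E}{7575} - \frac{48190}{\left(-16745\right) \frac{1}{-74 + S 2}} = \frac{\sqrt{15981}}{7575} - \frac{48190}{\left(-16745\right) \frac{1}{-74 + 318 \cdot 2}} = \sqrt{15981} \cdot \frac{1}{7575} - \frac{48190}{\left(-16745\right) \frac{1}{-74 + 636}} = \frac{\sqrt{15981}}{7575} - \frac{48190}{\left(-16745\right) \frac{1}{562}} = \frac{\sqrt{15981}}{7575} - \frac{48190}{- \frac{16745}{562}} = \frac{\sqrt{15981}}{7575} - - \frac{5416556}{3349} = \frac{\sqrt{15981}}{7575} + \frac{5416556}{3349} = \frac{5416556}{3349} + \frac{\sqrt{15981}}{7575}$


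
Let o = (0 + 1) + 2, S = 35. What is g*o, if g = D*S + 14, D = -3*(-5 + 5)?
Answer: 42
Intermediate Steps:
D = 0 (D = -3*0 = 0)
g = 14 (g = 0*35 + 14 = 0 + 14 = 14)
o = 3 (o = 1 + 2 = 3)
g*o = 14*3 = 42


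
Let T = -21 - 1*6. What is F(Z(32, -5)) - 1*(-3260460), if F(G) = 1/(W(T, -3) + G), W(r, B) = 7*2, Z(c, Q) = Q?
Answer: 29344141/9 ≈ 3.2605e+6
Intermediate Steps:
T = -27 (T = -21 - 6 = -27)
W(r, B) = 14
F(G) = 1/(14 + G)
F(Z(32, -5)) - 1*(-3260460) = 1/(14 - 5) - 1*(-3260460) = 1/9 + 3260460 = ⅑ + 3260460 = 29344141/9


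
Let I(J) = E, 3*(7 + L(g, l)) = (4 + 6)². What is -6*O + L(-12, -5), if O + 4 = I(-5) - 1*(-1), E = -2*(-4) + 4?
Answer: -83/3 ≈ -27.667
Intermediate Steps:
L(g, l) = 79/3 (L(g, l) = -7 + (4 + 6)²/3 = -7 + (⅓)*10² = -7 + (⅓)*100 = -7 + 100/3 = 79/3)
E = 12 (E = 8 + 4 = 12)
I(J) = 12
O = 9 (O = -4 + (12 - 1*(-1)) = -4 + (12 + 1) = -4 + 13 = 9)
-6*O + L(-12, -5) = -6*9 + 79/3 = -54 + 79/3 = -83/3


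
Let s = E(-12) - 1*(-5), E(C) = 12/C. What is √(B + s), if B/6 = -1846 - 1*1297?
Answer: I*√18854 ≈ 137.31*I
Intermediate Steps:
B = -18858 (B = 6*(-1846 - 1*1297) = 6*(-1846 - 1297) = 6*(-3143) = -18858)
s = 4 (s = 12/(-12) - 1*(-5) = 12*(-1/12) + 5 = -1 + 5 = 4)
√(B + s) = √(-18858 + 4) = √(-18854) = I*√18854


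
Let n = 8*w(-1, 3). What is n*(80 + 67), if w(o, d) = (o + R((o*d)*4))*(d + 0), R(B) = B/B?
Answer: 0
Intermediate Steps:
R(B) = 1
w(o, d) = d*(1 + o) (w(o, d) = (o + 1)*(d + 0) = (1 + o)*d = d*(1 + o))
n = 0 (n = 8*(3*(1 - 1)) = 8*(3*0) = 8*0 = 0)
n*(80 + 67) = 0*(80 + 67) = 0*147 = 0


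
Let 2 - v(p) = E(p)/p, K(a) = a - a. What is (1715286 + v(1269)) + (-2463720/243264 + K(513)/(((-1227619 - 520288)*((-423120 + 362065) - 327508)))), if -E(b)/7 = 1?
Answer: 3151843683707/1837512 ≈ 1.7153e+6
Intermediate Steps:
K(a) = 0
E(b) = -7 (E(b) = -7*1 = -7)
v(p) = 2 + 7/p (v(p) = 2 - (-7)/p = 2 + 7/p)
(1715286 + v(1269)) + (-2463720/243264 + K(513)/(((-1227619 - 520288)*((-423120 + 362065) - 327508)))) = (1715286 + (2 + 7/1269)) + (-2463720/243264 + 0/(((-1227619 - 520288)*((-423120 + 362065) - 327508)))) = (1715286 + (2 + 7*(1/1269))) + (-2463720*1/243264 + 0/((-1747907*(-61055 - 327508)))) = (1715286 + (2 + 7/1269)) + (-14665/1448 + 0/((-1747907*(-388563)))) = (1715286 + 2545/1269) + (-14665/1448 + 0/679171987641) = 2176700479/1269 + (-14665/1448 + 0*(1/679171987641)) = 2176700479/1269 + (-14665/1448 + 0) = 2176700479/1269 - 14665/1448 = 3151843683707/1837512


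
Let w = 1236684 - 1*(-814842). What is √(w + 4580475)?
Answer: 3*√736889 ≈ 2575.3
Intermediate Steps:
w = 2051526 (w = 1236684 + 814842 = 2051526)
√(w + 4580475) = √(2051526 + 4580475) = √6632001 = 3*√736889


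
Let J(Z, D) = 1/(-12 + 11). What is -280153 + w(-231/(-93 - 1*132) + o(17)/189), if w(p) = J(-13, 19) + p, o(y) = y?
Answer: -1323722374/4725 ≈ -2.8015e+5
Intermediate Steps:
J(Z, D) = -1 (J(Z, D) = 1/(-1) = -1)
w(p) = -1 + p
-280153 + w(-231/(-93 - 1*132) + o(17)/189) = -280153 + (-1 + (-231/(-93 - 1*132) + 17/189)) = -280153 + (-1 + (-231/(-93 - 132) + 17*(1/189))) = -280153 + (-1 + (-231/(-225) + 17/189)) = -280153 + (-1 + (-231*(-1/225) + 17/189)) = -280153 + (-1 + (77/75 + 17/189)) = -280153 + (-1 + 5276/4725) = -280153 + 551/4725 = -1323722374/4725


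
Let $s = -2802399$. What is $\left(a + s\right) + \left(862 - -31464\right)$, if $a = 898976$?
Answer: $-1871097$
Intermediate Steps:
$\left(a + s\right) + \left(862 - -31464\right) = \left(898976 - 2802399\right) + \left(862 - -31464\right) = -1903423 + \left(862 + 31464\right) = -1903423 + 32326 = -1871097$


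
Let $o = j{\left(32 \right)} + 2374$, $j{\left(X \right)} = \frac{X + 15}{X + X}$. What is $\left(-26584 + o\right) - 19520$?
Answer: $- \frac{2798673}{64} \approx -43729.0$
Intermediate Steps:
$j{\left(X \right)} = \frac{15 + X}{2 X}$
$o = \frac{151983}{64}$ ($o = \frac{15 + 32}{2 \cdot 32} + 2374 = \frac{1}{2} \cdot \frac{1}{32} \cdot 47 + 2374 = \frac{47}{64} + 2374 = \frac{151983}{64} \approx 2374.7$)
$\left(-26584 + o\right) - 19520 = \left(-26584 + \frac{151983}{64}\right) - 19520 = - \frac{1549393}{64} - 19520 = - \frac{2798673}{64}$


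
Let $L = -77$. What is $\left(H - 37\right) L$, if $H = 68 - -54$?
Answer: $-6545$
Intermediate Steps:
$H = 122$ ($H = 68 + 54 = 122$)
$\left(H - 37\right) L = \left(122 - 37\right) \left(-77\right) = 85 \left(-77\right) = -6545$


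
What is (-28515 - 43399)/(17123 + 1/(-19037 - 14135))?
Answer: -2385531208/568004155 ≈ -4.1998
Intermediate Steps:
(-28515 - 43399)/(17123 + 1/(-19037 - 14135)) = -71914/(17123 + 1/(-33172)) = -71914/(17123 - 1/33172) = -71914/568004155/33172 = -71914*33172/568004155 = -2385531208/568004155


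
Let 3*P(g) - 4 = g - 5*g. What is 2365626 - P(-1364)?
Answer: 2363806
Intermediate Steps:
P(g) = 4/3 - 4*g/3 (P(g) = 4/3 + (g - 5*g)/3 = 4/3 + (-4*g)/3 = 4/3 - 4*g/3)
2365626 - P(-1364) = 2365626 - (4/3 - 4/3*(-1364)) = 2365626 - (4/3 + 5456/3) = 2365626 - 1*1820 = 2365626 - 1820 = 2363806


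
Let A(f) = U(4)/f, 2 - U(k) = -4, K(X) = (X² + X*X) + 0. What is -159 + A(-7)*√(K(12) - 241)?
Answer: -159 - 6*√47/7 ≈ -164.88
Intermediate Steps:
K(X) = 2*X² (K(X) = (X² + X²) + 0 = 2*X² + 0 = 2*X²)
U(k) = 6 (U(k) = 2 - 1*(-4) = 2 + 4 = 6)
A(f) = 6/f
-159 + A(-7)*√(K(12) - 241) = -159 + (6/(-7))*√(2*12² - 241) = -159 + (6*(-⅐))*√(2*144 - 241) = -159 - 6*√(288 - 241)/7 = -159 - 6*√47/7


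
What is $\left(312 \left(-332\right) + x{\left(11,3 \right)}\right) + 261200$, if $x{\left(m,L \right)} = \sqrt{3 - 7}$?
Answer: $157616 + 2 i \approx 1.5762 \cdot 10^{5} + 2.0 i$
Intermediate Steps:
$x{\left(m,L \right)} = 2 i$ ($x{\left(m,L \right)} = \sqrt{-4} = 2 i$)
$\left(312 \left(-332\right) + x{\left(11,3 \right)}\right) + 261200 = \left(312 \left(-332\right) + 2 i\right) + 261200 = \left(-103584 + 2 i\right) + 261200 = 157616 + 2 i$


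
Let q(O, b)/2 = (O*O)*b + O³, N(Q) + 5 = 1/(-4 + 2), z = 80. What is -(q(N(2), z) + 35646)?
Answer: -160613/4 ≈ -40153.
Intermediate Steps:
N(Q) = -11/2 (N(Q) = -5 + 1/(-4 + 2) = -5 + 1/(-2) = -5 - ½ = -11/2)
q(O, b) = 2*O³ + 2*b*O² (q(O, b) = 2*((O*O)*b + O³) = 2*(O²*b + O³) = 2*(b*O² + O³) = 2*(O³ + b*O²) = 2*O³ + 2*b*O²)
-(q(N(2), z) + 35646) = -(2*(-11/2)²*(-11/2 + 80) + 35646) = -(2*(121/4)*(149/2) + 35646) = -(18029/4 + 35646) = -1*160613/4 = -160613/4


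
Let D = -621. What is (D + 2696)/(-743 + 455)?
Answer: -2075/288 ≈ -7.2049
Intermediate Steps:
(D + 2696)/(-743 + 455) = (-621 + 2696)/(-743 + 455) = 2075/(-288) = 2075*(-1/288) = -2075/288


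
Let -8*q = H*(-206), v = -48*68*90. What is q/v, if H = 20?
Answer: -103/58752 ≈ -0.0017531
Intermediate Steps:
v = -293760 (v = -3264*90 = -293760)
q = 515 (q = -5*(-206)/2 = -⅛*(-4120) = 515)
q/v = 515/(-293760) = 515*(-1/293760) = -103/58752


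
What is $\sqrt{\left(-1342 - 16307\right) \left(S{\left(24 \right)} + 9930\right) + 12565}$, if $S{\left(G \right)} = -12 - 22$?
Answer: $i \sqrt{174641939} \approx 13215.0 i$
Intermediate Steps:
$S{\left(G \right)} = -34$ ($S{\left(G \right)} = -12 - 22 = -34$)
$\sqrt{\left(-1342 - 16307\right) \left(S{\left(24 \right)} + 9930\right) + 12565} = \sqrt{\left(-1342 - 16307\right) \left(-34 + 9930\right) + 12565} = \sqrt{\left(-17649\right) 9896 + 12565} = \sqrt{-174654504 + 12565} = \sqrt{-174641939} = i \sqrt{174641939}$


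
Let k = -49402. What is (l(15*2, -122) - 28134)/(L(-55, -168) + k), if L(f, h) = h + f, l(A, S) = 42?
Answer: 28092/49625 ≈ 0.56609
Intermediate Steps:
L(f, h) = f + h
(l(15*2, -122) - 28134)/(L(-55, -168) + k) = (42 - 28134)/((-55 - 168) - 49402) = -28092/(-223 - 49402) = -28092/(-49625) = -28092*(-1/49625) = 28092/49625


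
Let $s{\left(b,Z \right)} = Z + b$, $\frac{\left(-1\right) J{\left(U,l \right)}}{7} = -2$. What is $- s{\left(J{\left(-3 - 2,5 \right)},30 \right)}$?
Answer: $-44$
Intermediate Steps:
$J{\left(U,l \right)} = 14$ ($J{\left(U,l \right)} = \left(-7\right) \left(-2\right) = 14$)
$- s{\left(J{\left(-3 - 2,5 \right)},30 \right)} = - (30 + 14) = \left(-1\right) 44 = -44$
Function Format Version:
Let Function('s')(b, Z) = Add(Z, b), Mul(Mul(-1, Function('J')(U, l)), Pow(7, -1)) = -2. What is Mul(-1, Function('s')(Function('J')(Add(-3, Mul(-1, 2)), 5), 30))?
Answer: -44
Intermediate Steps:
Function('J')(U, l) = 14 (Function('J')(U, l) = Mul(-7, -2) = 14)
Mul(-1, Function('s')(Function('J')(Add(-3, Mul(-1, 2)), 5), 30)) = Mul(-1, Add(30, 14)) = Mul(-1, 44) = -44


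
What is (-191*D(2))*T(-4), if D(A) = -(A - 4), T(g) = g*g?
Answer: -6112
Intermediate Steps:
T(g) = g²
D(A) = 4 - A (D(A) = -(-4 + A) = 4 - A)
(-191*D(2))*T(-4) = -191*(4 - 1*2)*(-4)² = -191*(4 - 2)*16 = -191*2*16 = -382*16 = -6112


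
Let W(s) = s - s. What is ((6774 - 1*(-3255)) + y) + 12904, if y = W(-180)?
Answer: 22933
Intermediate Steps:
W(s) = 0
y = 0
((6774 - 1*(-3255)) + y) + 12904 = ((6774 - 1*(-3255)) + 0) + 12904 = ((6774 + 3255) + 0) + 12904 = (10029 + 0) + 12904 = 10029 + 12904 = 22933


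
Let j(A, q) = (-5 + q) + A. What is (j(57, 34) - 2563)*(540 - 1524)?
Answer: 2437368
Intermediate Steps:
j(A, q) = -5 + A + q
(j(57, 34) - 2563)*(540 - 1524) = ((-5 + 57 + 34) - 2563)*(540 - 1524) = (86 - 2563)*(-984) = -2477*(-984) = 2437368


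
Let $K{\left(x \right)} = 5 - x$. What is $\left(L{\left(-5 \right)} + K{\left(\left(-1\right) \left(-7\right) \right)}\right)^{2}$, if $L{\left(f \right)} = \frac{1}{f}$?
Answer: $\frac{121}{25} \approx 4.84$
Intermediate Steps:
$\left(L{\left(-5 \right)} + K{\left(\left(-1\right) \left(-7\right) \right)}\right)^{2} = \left(\frac{1}{-5} + \left(5 - \left(-1\right) \left(-7\right)\right)\right)^{2} = \left(- \frac{1}{5} + \left(5 - 7\right)\right)^{2} = \left(- \frac{1}{5} - 2\right)^{2} = \left(- \frac{11}{5}\right)^{2} = \frac{121}{25}$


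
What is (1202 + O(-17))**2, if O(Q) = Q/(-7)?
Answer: 71081761/49 ≈ 1.4506e+6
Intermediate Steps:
O(Q) = -Q/7 (O(Q) = Q*(-1/7) = -Q/7)
(1202 + O(-17))**2 = (1202 - 1/7*(-17))**2 = (1202 + 17/7)**2 = (8431/7)**2 = 71081761/49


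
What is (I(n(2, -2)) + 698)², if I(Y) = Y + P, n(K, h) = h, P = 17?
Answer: 508369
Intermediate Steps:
I(Y) = 17 + Y (I(Y) = Y + 17 = 17 + Y)
(I(n(2, -2)) + 698)² = ((17 - 2) + 698)² = (15 + 698)² = 713² = 508369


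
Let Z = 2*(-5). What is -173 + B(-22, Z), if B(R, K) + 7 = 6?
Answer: -174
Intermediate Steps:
Z = -10
B(R, K) = -1 (B(R, K) = -7 + 6 = -1)
-173 + B(-22, Z) = -173 - 1 = -174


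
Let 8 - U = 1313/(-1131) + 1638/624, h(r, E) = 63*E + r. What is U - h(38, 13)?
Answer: -591923/696 ≈ -850.46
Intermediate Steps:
h(r, E) = r + 63*E
U = 4549/696 (U = 8 - (1313/(-1131) + 1638/624) = 8 - (1313*(-1/1131) + 1638*(1/624)) = 8 - (-101/87 + 21/8) = 8 - 1*1019/696 = 8 - 1019/696 = 4549/696 ≈ 6.5359)
U - h(38, 13) = 4549/696 - (38 + 63*13) = 4549/696 - (38 + 819) = 4549/696 - 1*857 = 4549/696 - 857 = -591923/696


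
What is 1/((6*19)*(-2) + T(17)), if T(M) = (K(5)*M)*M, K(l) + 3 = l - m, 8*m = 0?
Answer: 1/350 ≈ 0.0028571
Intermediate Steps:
m = 0 (m = (1/8)*0 = 0)
K(l) = -3 + l (K(l) = -3 + (l - 1*0) = -3 + (l + 0) = -3 + l)
T(M) = 2*M**2 (T(M) = ((-3 + 5)*M)*M = (2*M)*M = 2*M**2)
1/((6*19)*(-2) + T(17)) = 1/((6*19)*(-2) + 2*17**2) = 1/(114*(-2) + 2*289) = 1/(-228 + 578) = 1/350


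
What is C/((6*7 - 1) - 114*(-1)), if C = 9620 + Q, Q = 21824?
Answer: 31444/155 ≈ 202.86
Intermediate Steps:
C = 31444 (C = 9620 + 21824 = 31444)
C/((6*7 - 1) - 114*(-1)) = 31444/((6*7 - 1) - 114*(-1)) = 31444/((42 - 1) + 114) = 31444/(41 + 114) = 31444/155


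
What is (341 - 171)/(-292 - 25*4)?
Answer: -85/196 ≈ -0.43367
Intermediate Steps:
(341 - 171)/(-292 - 25*4) = 170/(-292 - 100) = 170/(-392) = 170*(-1/392) = -85/196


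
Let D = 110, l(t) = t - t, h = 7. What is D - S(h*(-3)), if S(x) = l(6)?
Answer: 110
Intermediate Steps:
l(t) = 0
S(x) = 0
D - S(h*(-3)) = 110 - 1*0 = 110 + 0 = 110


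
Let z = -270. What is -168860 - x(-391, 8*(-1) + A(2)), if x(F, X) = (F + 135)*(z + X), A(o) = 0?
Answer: -240028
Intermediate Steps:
x(F, X) = (-270 + X)*(135 + F) (x(F, X) = (F + 135)*(-270 + X) = (135 + F)*(-270 + X) = (-270 + X)*(135 + F))
-168860 - x(-391, 8*(-1) + A(2)) = -168860 - (-36450 - 270*(-391) + 135*(8*(-1) + 0) - 391*(8*(-1) + 0)) = -168860 - (-36450 + 105570 + 135*(-8 + 0) - 391*(-8 + 0)) = -168860 - (-36450 + 105570 + 135*(-8) - 391*(-8)) = -168860 - (-36450 + 105570 - 1080 + 3128) = -168860 - 1*71168 = -168860 - 71168 = -240028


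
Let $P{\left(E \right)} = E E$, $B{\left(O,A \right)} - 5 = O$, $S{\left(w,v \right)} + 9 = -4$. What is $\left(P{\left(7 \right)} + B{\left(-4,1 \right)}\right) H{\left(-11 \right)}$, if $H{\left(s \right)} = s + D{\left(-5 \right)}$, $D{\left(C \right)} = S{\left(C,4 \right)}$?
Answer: $-1200$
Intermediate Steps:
$S{\left(w,v \right)} = -13$ ($S{\left(w,v \right)} = -9 - 4 = -13$)
$D{\left(C \right)} = -13$
$B{\left(O,A \right)} = 5 + O$
$P{\left(E \right)} = E^{2}$
$H{\left(s \right)} = -13 + s$ ($H{\left(s \right)} = s - 13 = -13 + s$)
$\left(P{\left(7 \right)} + B{\left(-4,1 \right)}\right) H{\left(-11 \right)} = \left(7^{2} + \left(5 - 4\right)\right) \left(-13 - 11\right) = \left(49 + 1\right) \left(-24\right) = 50 \left(-24\right) = -1200$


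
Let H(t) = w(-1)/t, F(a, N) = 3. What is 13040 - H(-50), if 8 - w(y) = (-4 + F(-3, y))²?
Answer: 652007/50 ≈ 13040.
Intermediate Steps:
w(y) = 7 (w(y) = 8 - (-4 + 3)² = 8 - 1*(-1)² = 8 - 1*1 = 8 - 1 = 7)
H(t) = 7/t
13040 - H(-50) = 13040 - 7/(-50) = 13040 - 7*(-1)/50 = 13040 - 1*(-7/50) = 13040 + 7/50 = 652007/50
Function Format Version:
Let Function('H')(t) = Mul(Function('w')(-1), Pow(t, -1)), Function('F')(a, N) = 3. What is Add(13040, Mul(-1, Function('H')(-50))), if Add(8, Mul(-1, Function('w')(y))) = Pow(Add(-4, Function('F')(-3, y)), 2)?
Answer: Rational(652007, 50) ≈ 13040.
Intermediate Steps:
Function('w')(y) = 7 (Function('w')(y) = Add(8, Mul(-1, Pow(Add(-4, 3), 2))) = Add(8, Mul(-1, Pow(-1, 2))) = Add(8, Mul(-1, 1)) = Add(8, -1) = 7)
Function('H')(t) = Mul(7, Pow(t, -1))
Add(13040, Mul(-1, Function('H')(-50))) = Add(13040, Mul(-1, Mul(7, Pow(-50, -1)))) = Add(13040, Mul(-1, Mul(7, Rational(-1, 50)))) = Add(13040, Mul(-1, Rational(-7, 50))) = Add(13040, Rational(7, 50)) = Rational(652007, 50)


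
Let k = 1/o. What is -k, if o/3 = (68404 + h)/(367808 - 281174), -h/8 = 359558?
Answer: 4813/468010 ≈ 0.010284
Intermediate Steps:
h = -2876464 (h = -8*359558 = -2876464)
o = -468010/4813 (o = 3*((68404 - 2876464)/(367808 - 281174)) = 3*(-2808060/86634) = 3*(-2808060*1/86634) = 3*(-468010/14439) = -468010/4813 ≈ -97.239)
k = -4813/468010 (k = 1/(-468010/4813) = -4813/468010 ≈ -0.010284)
-k = -1*(-4813/468010) = 4813/468010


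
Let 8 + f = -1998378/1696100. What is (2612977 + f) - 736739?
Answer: 1591135852311/848050 ≈ 1.8762e+6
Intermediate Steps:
f = -7783589/848050 (f = -8 - 1998378/1696100 = -8 - 1998378*1/1696100 = -8 - 999189/848050 = -7783589/848050 ≈ -9.1782)
(2612977 + f) - 736739 = (2612977 - 7783589/848050) - 736739 = 2215927361261/848050 - 736739 = 1591135852311/848050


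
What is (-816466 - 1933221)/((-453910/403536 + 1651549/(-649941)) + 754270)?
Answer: -40065168574272184/10990271920165497 ≈ -3.6455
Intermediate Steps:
(-816466 - 1933221)/((-453910/403536 + 1651549/(-649941)) + 754270) = -2749687/((-453910*1/403536 + 1651549*(-1/649941)) + 754270) = -2749687/((-226955/201768 - 1651549/649941) + 754270) = -2749687/(-53415233143/14570810632 + 754270) = -2749687/10990271920165497/14570810632 = -2749687*14570810632/10990271920165497 = -40065168574272184/10990271920165497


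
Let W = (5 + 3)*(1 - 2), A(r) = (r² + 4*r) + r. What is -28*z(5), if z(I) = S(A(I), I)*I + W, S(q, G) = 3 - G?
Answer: 504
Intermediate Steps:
A(r) = r² + 5*r
W = -8 (W = 8*(-1) = -8)
z(I) = -8 + I*(3 - I) (z(I) = (3 - I)*I - 8 = I*(3 - I) - 8 = -8 + I*(3 - I))
-28*z(5) = -28*(-8 - 1*5*(-3 + 5)) = -28*(-8 - 1*5*2) = -28*(-8 - 10) = -28*(-18) = 504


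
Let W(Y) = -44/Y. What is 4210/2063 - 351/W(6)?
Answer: 2264959/45386 ≈ 49.904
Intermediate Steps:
4210/2063 - 351/W(6) = 4210/2063 - 351/((-44/6)) = 4210*(1/2063) - 351/((-44*⅙)) = 4210/2063 - 351/(-22/3) = 4210/2063 - 351*(-3/22) = 4210/2063 + 1053/22 = 2264959/45386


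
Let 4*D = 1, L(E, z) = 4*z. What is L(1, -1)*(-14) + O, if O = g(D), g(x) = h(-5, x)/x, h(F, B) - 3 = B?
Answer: 69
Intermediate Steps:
h(F, B) = 3 + B
D = 1/4 (D = (1/4)*1 = 1/4 ≈ 0.25000)
g(x) = (3 + x)/x
O = 13 (O = (3 + 1/4)/(1/4) = 4*(13/4) = 13)
L(1, -1)*(-14) + O = (4*(-1))*(-14) + 13 = -4*(-14) + 13 = 56 + 13 = 69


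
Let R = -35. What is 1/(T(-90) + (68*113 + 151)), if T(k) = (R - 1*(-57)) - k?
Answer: 1/7947 ≈ 0.00012583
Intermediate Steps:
T(k) = 22 - k (T(k) = (-35 - 1*(-57)) - k = (-35 + 57) - k = 22 - k)
1/(T(-90) + (68*113 + 151)) = 1/((22 - 1*(-90)) + (68*113 + 151)) = 1/((22 + 90) + (7684 + 151)) = 1/(112 + 7835) = 1/7947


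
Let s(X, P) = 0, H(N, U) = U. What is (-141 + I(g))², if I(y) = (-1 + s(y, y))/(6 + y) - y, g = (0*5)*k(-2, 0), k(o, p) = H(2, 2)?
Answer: 717409/36 ≈ 19928.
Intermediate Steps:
k(o, p) = 2
g = 0 (g = (0*5)*2 = 0*2 = 0)
I(y) = -y - 1/(6 + y) (I(y) = (-1 + 0)/(6 + y) - y = -1/(6 + y) - y = -y - 1/(6 + y))
(-141 + I(g))² = (-141 + (-1 - 1*0² - 6*0)/(6 + 0))² = (-141 + (-1 - 1*0 + 0)/6)² = (-141 + (-1 + 0 + 0)/6)² = (-141 + (⅙)*(-1))² = (-141 - ⅙)² = (-847/6)² = 717409/36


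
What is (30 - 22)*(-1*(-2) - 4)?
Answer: -16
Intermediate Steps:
(30 - 22)*(-1*(-2) - 4) = 8*(2 - 4) = 8*(-2) = -16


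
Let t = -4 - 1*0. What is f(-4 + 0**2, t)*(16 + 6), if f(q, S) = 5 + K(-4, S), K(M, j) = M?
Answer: 22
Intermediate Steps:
t = -4 (t = -4 + 0 = -4)
f(q, S) = 1 (f(q, S) = 5 - 4 = 1)
f(-4 + 0**2, t)*(16 + 6) = 1*(16 + 6) = 1*22 = 22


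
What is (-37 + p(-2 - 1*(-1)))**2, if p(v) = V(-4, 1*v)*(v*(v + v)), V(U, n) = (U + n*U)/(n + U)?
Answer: 1369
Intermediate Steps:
V(U, n) = (U + U*n)/(U + n)
p(v) = -8*v**2*(1 + v)/(-4 + v) (p(v) = (-4*(1 + 1*v)/(-4 + 1*v))*(v*(v + v)) = (-4*(1 + v)/(-4 + v))*(v*(2*v)) = (-4*(1 + v)/(-4 + v))*(2*v**2) = -8*v**2*(1 + v)/(-4 + v))
(-37 + p(-2 - 1*(-1)))**2 = (-37 + 8*(-2 - 1*(-1))**2*(-1 - (-2 - 1*(-1)))/(-4 + (-2 - 1*(-1))))**2 = (-37 + 8*(-2 + 1)**2*(-1 - (-2 + 1))/(-4 + (-2 + 1)))**2 = (-37 + 8*(-1)**2*(-1 - 1*(-1))/(-4 - 1))**2 = (-37 + 8*1*(-1 + 1)/(-5))**2 = (-37 + 8*1*(-1/5)*0)**2 = (-37 + 0)**2 = (-37)**2 = 1369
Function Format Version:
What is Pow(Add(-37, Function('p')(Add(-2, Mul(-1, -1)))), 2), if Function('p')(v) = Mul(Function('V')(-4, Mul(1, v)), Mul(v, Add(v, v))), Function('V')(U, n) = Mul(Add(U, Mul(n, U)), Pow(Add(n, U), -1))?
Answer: 1369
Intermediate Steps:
Function('V')(U, n) = Mul(Pow(Add(U, n), -1), Add(U, Mul(U, n))) (Function('V')(U, n) = Mul(Add(U, Mul(U, n)), Pow(Add(U, n), -1)) = Mul(Pow(Add(U, n), -1), Add(U, Mul(U, n))))
Function('p')(v) = Mul(-8, Pow(v, 2), Pow(Add(-4, v), -1), Add(1, v)) (Function('p')(v) = Mul(Mul(-4, Pow(Add(-4, Mul(1, v)), -1), Add(1, Mul(1, v))), Mul(v, Add(v, v))) = Mul(Mul(-4, Pow(Add(-4, v), -1), Add(1, v)), Mul(v, Mul(2, v))) = Mul(Mul(-4, Pow(Add(-4, v), -1), Add(1, v)), Mul(2, Pow(v, 2))) = Mul(-8, Pow(v, 2), Pow(Add(-4, v), -1), Add(1, v)))
Pow(Add(-37, Function('p')(Add(-2, Mul(-1, -1)))), 2) = Pow(Add(-37, Mul(8, Pow(Add(-2, Mul(-1, -1)), 2), Pow(Add(-4, Add(-2, Mul(-1, -1))), -1), Add(-1, Mul(-1, Add(-2, Mul(-1, -1)))))), 2) = Pow(Add(-37, Mul(8, Pow(Add(-2, 1), 2), Pow(Add(-4, Add(-2, 1)), -1), Add(-1, Mul(-1, Add(-2, 1))))), 2) = Pow(Add(-37, Mul(8, Pow(-1, 2), Pow(Add(-4, -1), -1), Add(-1, Mul(-1, -1)))), 2) = Pow(Add(-37, Mul(8, 1, Pow(-5, -1), Add(-1, 1))), 2) = Pow(Add(-37, Mul(8, 1, Rational(-1, 5), 0)), 2) = Pow(Add(-37, 0), 2) = Pow(-37, 2) = 1369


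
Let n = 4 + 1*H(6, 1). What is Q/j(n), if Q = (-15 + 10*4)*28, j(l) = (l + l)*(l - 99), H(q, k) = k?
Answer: -35/47 ≈ -0.74468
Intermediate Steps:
n = 5 (n = 4 + 1*1 = 4 + 1 = 5)
j(l) = 2*l*(-99 + l) (j(l) = (2*l)*(-99 + l) = 2*l*(-99 + l))
Q = 700 (Q = (-15 + 40)*28 = 25*28 = 700)
Q/j(n) = 700/((2*5*(-99 + 5))) = 700/((2*5*(-94))) = 700/(-940) = 700*(-1/940) = -35/47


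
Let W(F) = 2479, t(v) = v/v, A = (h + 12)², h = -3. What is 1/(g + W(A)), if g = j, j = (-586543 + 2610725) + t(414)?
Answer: 1/2026662 ≈ 4.9342e-7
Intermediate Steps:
A = 81 (A = (-3 + 12)² = 9² = 81)
t(v) = 1
j = 2024183 (j = (-586543 + 2610725) + 1 = 2024182 + 1 = 2024183)
g = 2024183
1/(g + W(A)) = 1/(2024183 + 2479) = 1/2026662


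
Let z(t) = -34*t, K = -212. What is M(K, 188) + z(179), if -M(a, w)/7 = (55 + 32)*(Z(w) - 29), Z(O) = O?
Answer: -102917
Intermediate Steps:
M(a, w) = 17661 - 609*w (M(a, w) = -7*(55 + 32)*(w - 29) = -609*(-29 + w) = -7*(-2523 + 87*w) = 17661 - 609*w)
M(K, 188) + z(179) = (17661 - 609*188) - 34*179 = (17661 - 114492) - 6086 = -96831 - 6086 = -102917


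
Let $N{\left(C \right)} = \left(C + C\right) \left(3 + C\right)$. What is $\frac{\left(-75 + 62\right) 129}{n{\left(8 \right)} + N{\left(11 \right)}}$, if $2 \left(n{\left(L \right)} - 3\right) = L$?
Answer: $- \frac{559}{105} \approx -5.3238$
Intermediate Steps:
$N{\left(C \right)} = 2 C \left(3 + C\right)$
$n{\left(L \right)} = 3 + \frac{L}{2}$
$\frac{\left(-75 + 62\right) 129}{n{\left(8 \right)} + N{\left(11 \right)}} = \frac{\left(-75 + 62\right) 129}{\left(3 + \frac{1}{2} \cdot 8\right) + 2 \cdot 11 \left(3 + 11\right)} = \frac{\left(-13\right) 129}{\left(3 + 4\right) + 2 \cdot 11 \cdot 14} = - \frac{1677}{7 + 308} = - \frac{1677}{315} = \left(-1677\right) \frac{1}{315} = - \frac{559}{105}$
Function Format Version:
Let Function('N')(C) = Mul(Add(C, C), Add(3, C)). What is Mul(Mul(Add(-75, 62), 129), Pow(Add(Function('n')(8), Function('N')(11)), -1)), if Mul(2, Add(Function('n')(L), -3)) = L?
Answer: Rational(-559, 105) ≈ -5.3238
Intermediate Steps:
Function('N')(C) = Mul(2, C, Add(3, C)) (Function('N')(C) = Mul(Mul(2, C), Add(3, C)) = Mul(2, C, Add(3, C)))
Function('n')(L) = Add(3, Mul(Rational(1, 2), L))
Mul(Mul(Add(-75, 62), 129), Pow(Add(Function('n')(8), Function('N')(11)), -1)) = Mul(Mul(Add(-75, 62), 129), Pow(Add(Add(3, Mul(Rational(1, 2), 8)), Mul(2, 11, Add(3, 11))), -1)) = Mul(Mul(-13, 129), Pow(Add(Add(3, 4), Mul(2, 11, 14)), -1)) = Mul(-1677, Pow(Add(7, 308), -1)) = Mul(-1677, Pow(315, -1)) = Mul(-1677, Rational(1, 315)) = Rational(-559, 105)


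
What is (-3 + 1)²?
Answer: 4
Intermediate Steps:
(-3 + 1)² = (-2)² = 4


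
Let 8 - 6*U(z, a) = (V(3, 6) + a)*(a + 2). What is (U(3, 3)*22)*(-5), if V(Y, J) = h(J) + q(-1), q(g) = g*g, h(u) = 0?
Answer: 220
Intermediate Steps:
q(g) = g²
V(Y, J) = 1 (V(Y, J) = 0 + (-1)² = 0 + 1 = 1)
U(z, a) = 4/3 - (1 + a)*(2 + a)/6 (U(z, a) = 4/3 - (1 + a)*(a + 2)/6 = 4/3 - (1 + a)*(2 + a)/6)
(U(3, 3)*22)*(-5) = ((1 - ½*3 - ⅙*3²)*22)*(-5) = ((1 - 3/2 - ⅙*9)*22)*(-5) = ((1 - 3/2 - 3/2)*22)*(-5) = -2*22*(-5) = -44*(-5) = 220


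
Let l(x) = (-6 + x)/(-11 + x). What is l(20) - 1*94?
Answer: -832/9 ≈ -92.444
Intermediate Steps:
l(x) = (-6 + x)/(-11 + x)
l(20) - 1*94 = (-6 + 20)/(-11 + 20) - 1*94 = 14/9 - 94 = -832/9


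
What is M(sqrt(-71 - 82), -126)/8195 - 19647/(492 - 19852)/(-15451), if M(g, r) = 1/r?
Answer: -37429153/561589215264 ≈ -6.6649e-5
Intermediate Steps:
M(sqrt(-71 - 82), -126)/8195 - 19647/(492 - 19852)/(-15451) = 1/(-126*8195) - 19647/(492 - 19852)/(-15451) = -1/126*1/8195 - 19647/(-19360)*(-1/15451) = -1/1032570 - 19647*(-1/19360)*(-1/15451) = -1/1032570 + (19647/19360)*(-1/15451) = -1/1032570 - 19647/299131360 = -37429153/561589215264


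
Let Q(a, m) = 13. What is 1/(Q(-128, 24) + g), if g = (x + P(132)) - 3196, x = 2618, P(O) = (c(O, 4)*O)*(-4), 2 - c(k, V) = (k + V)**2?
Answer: 1/9764267 ≈ 1.0241e-7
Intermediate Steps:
c(k, V) = 2 - (V + k)**2 (c(k, V) = 2 - (k + V)**2 = 2 - (V + k)**2)
P(O) = -4*O*(2 - (4 + O)**2) (P(O) = ((2 - (4 + O)**2)*O)*(-4) = (O*(2 - (4 + O)**2))*(-4) = -4*O*(2 - (4 + O)**2))
g = 9764254 (g = (2618 + 4*132*(-2 + (4 + 132)**2)) - 3196 = (2618 + 4*132*(-2 + 136**2)) - 3196 = (2618 + 4*132*(-2 + 18496)) - 3196 = (2618 + 4*132*18494) - 3196 = (2618 + 9764832) - 3196 = 9767450 - 3196 = 9764254)
1/(Q(-128, 24) + g) = 1/(13 + 9764254) = 1/9764267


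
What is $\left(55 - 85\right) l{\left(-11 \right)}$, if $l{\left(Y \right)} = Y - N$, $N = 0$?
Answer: $330$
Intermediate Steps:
$l{\left(Y \right)} = Y$ ($l{\left(Y \right)} = Y - 0 = Y + 0 = Y$)
$\left(55 - 85\right) l{\left(-11 \right)} = \left(55 - 85\right) \left(-11\right) = \left(-30\right) \left(-11\right) = 330$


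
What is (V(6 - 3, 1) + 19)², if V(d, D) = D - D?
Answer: 361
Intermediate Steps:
V(d, D) = 0
(V(6 - 3, 1) + 19)² = (0 + 19)² = 19² = 361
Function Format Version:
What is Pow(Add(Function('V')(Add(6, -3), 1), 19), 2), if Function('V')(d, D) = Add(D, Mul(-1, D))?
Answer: 361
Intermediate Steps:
Function('V')(d, D) = 0
Pow(Add(Function('V')(Add(6, -3), 1), 19), 2) = Pow(Add(0, 19), 2) = Pow(19, 2) = 361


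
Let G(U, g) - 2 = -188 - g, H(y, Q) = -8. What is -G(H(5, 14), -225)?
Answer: -39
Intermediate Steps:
G(U, g) = -186 - g (G(U, g) = 2 + (-188 - g) = -186 - g)
-G(H(5, 14), -225) = -(-186 - 1*(-225)) = -(-186 + 225) = -1*39 = -39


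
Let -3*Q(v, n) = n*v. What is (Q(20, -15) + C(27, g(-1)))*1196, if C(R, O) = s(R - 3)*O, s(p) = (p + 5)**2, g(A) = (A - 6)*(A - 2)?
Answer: 21242156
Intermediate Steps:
Q(v, n) = -n*v/3
g(A) = (-6 + A)*(-2 + A)
s(p) = (5 + p)**2
C(R, O) = O*(2 + R)**2 (C(R, O) = (5 + (R - 3))**2*O = (5 + (-3 + R))**2*O = (2 + R)**2*O = O*(2 + R)**2)
(Q(20, -15) + C(27, g(-1)))*1196 = (-1/3*(-15)*20 + (12 + (-1)**2 - 8*(-1))*(2 + 27)**2)*1196 = (100 + (12 + 1 + 8)*29**2)*1196 = (100 + 21*841)*1196 = (100 + 17661)*1196 = 17761*1196 = 21242156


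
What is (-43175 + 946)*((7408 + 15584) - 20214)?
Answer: -117312162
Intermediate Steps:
(-43175 + 946)*((7408 + 15584) - 20214) = -42229*(22992 - 20214) = -42229*2778 = -117312162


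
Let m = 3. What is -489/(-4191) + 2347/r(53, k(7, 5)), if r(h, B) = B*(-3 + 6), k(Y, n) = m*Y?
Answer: 3289028/88011 ≈ 37.371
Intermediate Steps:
k(Y, n) = 3*Y
r(h, B) = 3*B (r(h, B) = B*3 = 3*B)
-489/(-4191) + 2347/r(53, k(7, 5)) = -489/(-4191) + 2347/((3*(3*7))) = -489*(-1/4191) + 2347/((3*21)) = 163/1397 + 2347/63 = 3289028/88011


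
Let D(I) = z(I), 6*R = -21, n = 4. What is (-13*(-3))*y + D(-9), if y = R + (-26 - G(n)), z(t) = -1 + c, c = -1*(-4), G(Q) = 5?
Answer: -2685/2 ≈ -1342.5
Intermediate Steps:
R = -7/2 (R = (1/6)*(-21) = -7/2 ≈ -3.5000)
c = 4
z(t) = 3 (z(t) = -1 + 4 = 3)
D(I) = 3
y = -69/2 (y = -7/2 + (-26 - 1*5) = -7/2 + (-26 - 5) = -7/2 - 31 = -69/2 ≈ -34.500)
(-13*(-3))*y + D(-9) = -13*(-3)*(-69/2) + 3 = 39*(-69/2) + 3 = -2691/2 + 3 = -2685/2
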